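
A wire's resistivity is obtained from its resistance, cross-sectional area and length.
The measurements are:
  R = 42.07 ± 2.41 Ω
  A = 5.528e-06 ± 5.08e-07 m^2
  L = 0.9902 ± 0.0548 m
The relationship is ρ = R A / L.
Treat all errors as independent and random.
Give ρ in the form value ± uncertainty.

Products/powers → add relative errors in quadrature, weighted by exponent:
  (1·δR/R)² = (1×0.0573)² = 0.00328;  (1·δA/A)² = (1×0.0919)² = 0.00844;  (-1·δL/L)² = (-1×0.0553)² = 0.00306
δρ/ρ = √(0.0148) = 0.122
ρ = 0.0002349 Ω·m, so δρ = 0.122 × 0.0002349 = 2.86e-05 Ω·m.

(2.349 ± 0.286) × 10^-4 Ω·m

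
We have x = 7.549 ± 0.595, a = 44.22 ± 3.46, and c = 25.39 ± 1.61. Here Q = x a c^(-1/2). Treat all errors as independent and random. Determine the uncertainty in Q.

For a monomial Q ∝ x, a, c^(-1/2), fractional errors add in quadrature:
  (1·δx/x)² = (1×0.0788)² = 0.00621;  (1·δa/a)² = (1×0.0782)² = 0.00612;  (−½·δc/c)² = (-0.5×0.0634)² = 0.00101
δQ/Q = √(0.0133) = 0.115
Q = 66.25, so δQ = 0.115 × 66.25 = 7.65.

7.65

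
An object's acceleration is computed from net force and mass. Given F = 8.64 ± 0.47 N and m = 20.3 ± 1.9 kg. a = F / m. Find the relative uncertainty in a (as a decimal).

0.108

Each factor contributes (exponent × relative error)² to (δa/a)²:
  (1·δF/F)² = (1×0.0544)² = 0.00296;  (-1·δm/m)² = (-1×0.0936)² = 0.00876
δa/a = √(0.0117) = 0.108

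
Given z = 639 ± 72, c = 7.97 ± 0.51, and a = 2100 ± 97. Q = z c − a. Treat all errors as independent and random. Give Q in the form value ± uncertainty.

2990 ± 667

Let p = z·c = 5090. δp/p = √((1·δz/z)² + (1·δc/c)²) = √(0.0127 + 0.00409) = 0.130, so δp = 660.
Q = p − a: δQ = √(δp² + δa²) = √(4.35e+05 + 9410) = 667
Q = 2990.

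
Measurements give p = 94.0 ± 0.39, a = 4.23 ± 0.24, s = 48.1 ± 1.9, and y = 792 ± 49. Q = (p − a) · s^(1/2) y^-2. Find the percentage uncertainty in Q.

12.5%

Let u = p − a = 89.8. δu = √(δp² + δa²) = √(0.152 + 0.0576) = 0.458, so δu/u = 0.00510.
Q is then a monomial in u, s, y:
δQ/Q = √((δu/u)² + (½·δs/s)² + (-2·δy/y)²) = √(2.6e-05 + 0.000390 + 0.0153) = 0.125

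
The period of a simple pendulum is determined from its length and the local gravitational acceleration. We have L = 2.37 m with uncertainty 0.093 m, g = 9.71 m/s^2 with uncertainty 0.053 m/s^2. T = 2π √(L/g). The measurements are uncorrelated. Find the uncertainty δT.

0.0615 s

Products/powers → add relative errors in quadrature, weighted by exponent:
  (½·δL/L)² = (0.5×0.0392)² = 0.000385;  (−½·δg/g)² = (-0.5×0.00546)² = 7.45e-06
δT/T = √(0.000392) = 0.0198
T = 3.10 s, so δT = 0.0198 × 3.10 = 0.0615 s.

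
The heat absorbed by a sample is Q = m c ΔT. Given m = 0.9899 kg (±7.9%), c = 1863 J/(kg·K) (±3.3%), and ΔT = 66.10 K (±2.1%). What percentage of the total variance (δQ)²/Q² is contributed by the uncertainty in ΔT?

5.67%

(δQ/Q)² = (1·δm/m)² + (1·δc/c)² + (1·δΔT/ΔT)²
  m term: (1×0.0790)² = 0.00624
  c term: (1×0.0330)² = 0.00109
  ΔT term: (1×0.0210)² = 0.000441
Total = 0.00777. Share from ΔT = 0.000441/0.00777 = 0.0567.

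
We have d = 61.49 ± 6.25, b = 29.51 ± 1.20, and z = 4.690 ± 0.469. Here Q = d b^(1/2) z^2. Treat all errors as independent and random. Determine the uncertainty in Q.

Products/powers → add relative errors in quadrature, weighted by exponent:
  (1·δd/d)² = (1×0.102)² = 0.0103;  (½·δb/b)² = (0.5×0.0407)² = 0.000413;  (2·δz/z)² = (2×0.100)² = 0.0400
δQ/Q = √(0.0507) = 0.225
Q = 7347, so δQ = 0.225 × 7347 = 1660.

1660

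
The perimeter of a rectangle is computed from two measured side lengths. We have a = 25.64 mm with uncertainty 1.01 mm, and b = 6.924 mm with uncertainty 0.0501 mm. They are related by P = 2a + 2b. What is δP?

Sums and differences: (δP)² = Σ (cᵢ δxᵢ)².
  (2·δa)² = 4.08;  (2·δb)² = 0.0100
δP = √(4.09) = 2.02 mm

2.02 mm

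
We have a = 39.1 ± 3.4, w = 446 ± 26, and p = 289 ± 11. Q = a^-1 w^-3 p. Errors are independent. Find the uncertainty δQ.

1.66e-08

For a monomial Q ∝ a^-1, w^-3, p, fractional errors add in quadrature:
  (-1·δa/a)² = (-1×0.0870)² = 0.00756;  (-3·δw/w)² = (-3×0.0583)² = 0.0306;  (1·δp/p)² = (1×0.0381)² = 0.00145
δQ/Q = √(0.0396) = 0.199
Q = 8.33e-08, so δQ = 0.199 × 8.33e-08 = 1.66e-08.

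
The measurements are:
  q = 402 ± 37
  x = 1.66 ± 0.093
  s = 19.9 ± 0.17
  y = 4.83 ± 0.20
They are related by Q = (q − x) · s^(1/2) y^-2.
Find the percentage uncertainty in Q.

12.4%

Let u = q − x = 400. δu = √(δq² + δx²) = √(1370 + 0.00865) = 37.0, so δu/u = 0.0924.
Q is then a monomial in u, s, y:
δQ/Q = √((δu/u)² + (½·δs/s)² + (-2·δy/y)²) = √(0.00854 + 1.82e-05 + 0.00686) = 0.124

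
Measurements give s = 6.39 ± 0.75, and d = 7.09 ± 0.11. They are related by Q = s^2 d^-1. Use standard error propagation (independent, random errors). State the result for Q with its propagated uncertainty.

Q is a product of powers, so relative uncertainties combine in quadrature:
  (2·δs/s)² = (2×0.117)² = 0.0551;  (-1·δd/d)² = (-1×0.0155)² = 0.000241
δQ/Q = √(0.0553) = 0.235
Q = 5.76, so δQ = 0.235 × 5.76 = 1.35.

5.76 ± 1.35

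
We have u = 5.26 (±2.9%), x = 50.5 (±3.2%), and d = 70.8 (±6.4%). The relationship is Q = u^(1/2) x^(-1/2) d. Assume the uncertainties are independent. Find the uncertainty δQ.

1.54

Since Q is a product/quotient, work with relative uncertainties:
  (½·δu/u)² = (0.5×0.0290)² = 0.000210;  (−½·δx/x)² = (-0.5×0.0320)² = 0.000256;  (1·δd/d)² = (1×0.0640)² = 0.00410
δQ/Q = √(0.00456) = 0.0675
Q = 22.8, so δQ = 0.0675 × 22.8 = 1.54.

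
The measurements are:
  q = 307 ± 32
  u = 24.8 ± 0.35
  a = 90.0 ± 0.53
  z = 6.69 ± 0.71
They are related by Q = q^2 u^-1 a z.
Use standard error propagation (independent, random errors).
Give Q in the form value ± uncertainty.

Since Q is a product/quotient, work with relative uncertainties:
  (2·δq/q)² = (2×0.104)² = 0.0435;  (-1·δu/u)² = (-1×0.0141)² = 0.000199;  (1·δa/a)² = (1×0.00589)² = 3.47e-05;  (1·δz/z)² = (1×0.106)² = 0.0113
δQ/Q = √(0.0550) = 0.234
Q = 2.29e+06, so δQ = 0.234 × 2.29e+06 = 5.36e+05.

(2.29 ± 0.536) × 10^6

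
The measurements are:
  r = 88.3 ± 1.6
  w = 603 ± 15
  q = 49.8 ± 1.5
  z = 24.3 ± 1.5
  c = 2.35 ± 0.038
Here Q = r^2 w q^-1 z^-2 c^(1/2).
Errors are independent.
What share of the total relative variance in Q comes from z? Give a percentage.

84.0%

(δQ/Q)² = (2·δr/r)² + (1·δw/w)² + (-1·δq/q)² + (-2·δz/z)² + (½·δc/c)²
  r term: (2×0.0181)² = 0.00131
  w term: (1×0.0249)² = 0.000619
  q term: (-1×0.0301)² = 0.000907
  z term: (-2×0.0617)² = 0.0152
  c term: (0.5×0.0162)² = 6.54e-05
Total = 0.0181. Share from z = 0.0152/0.0181 = 0.840.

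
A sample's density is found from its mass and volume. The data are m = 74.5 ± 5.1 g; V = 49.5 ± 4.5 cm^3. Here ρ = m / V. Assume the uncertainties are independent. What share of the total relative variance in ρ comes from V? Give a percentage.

(δρ/ρ)² = (1·δm/m)² + (-1·δV/V)²
  m term: (1×0.0685)² = 0.00469
  V term: (-1×0.0909)² = 0.00826
Total = 0.0130. Share from V = 0.00826/0.0130 = 0.638.

63.8%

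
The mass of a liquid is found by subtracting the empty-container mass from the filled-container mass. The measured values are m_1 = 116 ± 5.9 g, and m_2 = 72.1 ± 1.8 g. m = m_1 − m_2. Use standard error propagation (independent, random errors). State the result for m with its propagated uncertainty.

m is a linear combination, so absolute uncertainties add in quadrature:
  (δm_1)² = 34.8;  (δm_2)² = 3.24
δm = √(38.1) = 6.17 g
m = 43.9 g.

43.9 ± 6.17 g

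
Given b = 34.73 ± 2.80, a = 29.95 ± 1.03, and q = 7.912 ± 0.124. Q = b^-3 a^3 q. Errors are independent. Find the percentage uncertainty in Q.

For a monomial Q ∝ b^-3, a^3, q, fractional errors add in quadrature:
  (-3·δb/b)² = (-3×0.0806)² = 0.0585;  (3·δa/a)² = (3×0.0344)² = 0.0106;  (1·δq/q)² = (1×0.0157)² = 0.000246
δQ/Q = √(0.0694) = 0.263

26.3%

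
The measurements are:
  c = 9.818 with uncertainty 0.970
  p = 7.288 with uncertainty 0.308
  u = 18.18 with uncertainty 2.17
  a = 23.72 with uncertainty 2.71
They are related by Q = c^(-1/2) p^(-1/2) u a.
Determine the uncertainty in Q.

8.86

Q is a product of powers, so relative uncertainties combine in quadrature:
  (−½·δc/c)² = (-0.5×0.0988)² = 0.00244;  (−½·δp/p)² = (-0.5×0.0423)² = 0.000447;  (1·δu/u)² = (1×0.119)² = 0.0142;  (1·δa/a)² = (1×0.114)² = 0.0131
δQ/Q = √(0.0302) = 0.174
Q = 50.98, so δQ = 0.174 × 50.98 = 8.86.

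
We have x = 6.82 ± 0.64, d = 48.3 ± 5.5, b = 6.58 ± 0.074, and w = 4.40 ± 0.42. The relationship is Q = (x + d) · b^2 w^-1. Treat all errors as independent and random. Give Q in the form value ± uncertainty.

Let u = x + d = 55.1. δu = √(δx² + δd²) = √(0.410 + 30.2) = 5.54, so δu/u = 0.100.
Q is then a monomial in u, b, w:
δQ/Q = √((δu/u)² + (2·δb/b)² + (-1·δw/w)²) = √(0.0101 + 0.000506 + 0.00911) = 0.140
Q = 542, so δQ = 0.140 × 542 = 76.1.

542 ± 76.1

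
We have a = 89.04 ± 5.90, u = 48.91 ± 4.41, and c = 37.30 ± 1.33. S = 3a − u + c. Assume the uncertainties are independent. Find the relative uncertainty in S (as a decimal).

For a sum/difference, combine absolute errors in quadrature:
  (3·δa)² = 313;  (δu)² = 19.4;  (δc)² = 1.77
δS = √(335) = 18.3
S = 255.5, so δS/S = 18.3/255.5 = 0.0716.

0.0716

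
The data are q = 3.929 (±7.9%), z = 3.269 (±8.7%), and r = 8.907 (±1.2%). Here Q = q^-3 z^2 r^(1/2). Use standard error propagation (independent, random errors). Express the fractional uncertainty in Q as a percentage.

29.4%

Each factor contributes (exponent × relative error)² to (δQ/Q)²:
  (-3·δq/q)² = (-3×0.0790)² = 0.0562;  (2·δz/z)² = (2×0.0870)² = 0.0303;  (½·δr/r)² = (0.5×0.0120)² = 3.6e-05
δQ/Q = √(0.0865) = 0.294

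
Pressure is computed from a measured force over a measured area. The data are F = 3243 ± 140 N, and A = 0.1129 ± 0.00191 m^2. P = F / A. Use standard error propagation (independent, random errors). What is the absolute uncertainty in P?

For a monomial P ∝ F, A^-1, fractional errors add in quadrature:
  (1·δF/F)² = (1×0.0432)² = 0.00186;  (-1·δA/A)² = (-1×0.0169)² = 0.000286
δP/P = √(0.00215) = 0.0464
P = 28720 Pa, so δP = 0.0464 × 28720 = 1330 Pa.

1330 Pa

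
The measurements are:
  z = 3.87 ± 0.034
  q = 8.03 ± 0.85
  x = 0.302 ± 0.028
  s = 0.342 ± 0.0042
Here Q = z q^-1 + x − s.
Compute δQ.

0.0585

Let p = z·q^-1 = 0.482. δp/p = √((1·δz/z)² + (-1·δq/q)²) = √(7.72e-05 + 0.0112) = 0.106, so δp = 0.0512.
Q = p + x − s: δQ = √(δp² + δx² + δs²) = √(0.00262 + 0.000784 + 1.76e-05) = 0.0585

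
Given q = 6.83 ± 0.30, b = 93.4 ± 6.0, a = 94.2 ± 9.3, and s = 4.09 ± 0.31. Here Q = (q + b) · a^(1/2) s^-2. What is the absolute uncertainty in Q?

Let u = q + b = 100. δu = √(δq² + δb²) = √(0.0900 + 36.0) = 6.01, so δu/u = 0.0599.
Q is then a monomial in u, a, s:
δQ/Q = √((δu/u)² + (½·δa/a)² + (-2·δs/s)²) = √(0.00359 + 0.00244 + 0.0230) = 0.170
Q = 58.2, so δQ = 0.170 × 58.2 = 9.90.

9.90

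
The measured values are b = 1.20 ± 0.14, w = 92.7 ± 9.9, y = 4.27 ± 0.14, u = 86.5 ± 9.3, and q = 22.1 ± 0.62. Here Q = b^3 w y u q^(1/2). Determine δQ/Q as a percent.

38.3%

Each factor contributes (exponent × relative error)² to (δQ/Q)²:
  (3·δb/b)² = (3×0.117)² = 0.123;  (1·δw/w)² = (1×0.107)² = 0.0114;  (1·δy/y)² = (1×0.0328)² = 0.00107;  (1·δu/u)² = (1×0.108)² = 0.0116;  (½·δq/q)² = (0.5×0.0281)² = 0.000197
δQ/Q = √(0.147) = 0.383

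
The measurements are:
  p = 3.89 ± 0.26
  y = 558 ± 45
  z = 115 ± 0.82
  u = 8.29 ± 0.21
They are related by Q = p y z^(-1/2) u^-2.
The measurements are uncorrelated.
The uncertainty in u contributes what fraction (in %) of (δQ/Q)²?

(δQ/Q)² = (1·δp/p)² + (1·δy/y)² + (−½·δz/z)² + (-2·δu/u)²
  p term: (1×0.0668)² = 0.00447
  y term: (1×0.0806)² = 0.00650
  z term: (-0.5×0.00713)² = 1.27e-05
  u term: (-2×0.0253)² = 0.00257
Total = 0.0136. Share from u = 0.00257/0.0136 = 0.189.

18.9%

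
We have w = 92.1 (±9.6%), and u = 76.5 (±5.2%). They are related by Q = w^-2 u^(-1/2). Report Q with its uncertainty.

Q is a product of powers, so relative uncertainties combine in quadrature:
  (-2·δw/w)² = (-2×0.0960)² = 0.0369;  (−½·δu/u)² = (-0.5×0.0520)² = 0.000676
δQ/Q = √(0.0375) = 0.194
Q = 1.35e-05, so δQ = 0.194 × 1.35e-05 = 2.61e-06.

(1.35 ± 0.261) × 10^-5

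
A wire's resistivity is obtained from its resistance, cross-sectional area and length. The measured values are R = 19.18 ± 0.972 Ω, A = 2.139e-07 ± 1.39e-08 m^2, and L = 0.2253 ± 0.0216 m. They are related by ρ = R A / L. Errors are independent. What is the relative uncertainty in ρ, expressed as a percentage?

Relative error in a monomial: (δρ/ρ)² = Σ (nᵢ · δxᵢ/xᵢ)².
  (1·δR/R)² = (1×0.0507)² = 0.00257;  (1·δA/A)² = (1×0.0650)² = 0.00422;  (-1·δL/L)² = (-1×0.0959)² = 0.00919
δρ/ρ = √(0.0160) = 0.126

12.6%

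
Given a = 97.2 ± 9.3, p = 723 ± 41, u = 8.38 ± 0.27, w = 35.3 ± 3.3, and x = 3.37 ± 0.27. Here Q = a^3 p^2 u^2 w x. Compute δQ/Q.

For a monomial Q ∝ a^3, p^2, u^2, w, x, fractional errors add in quadrature:
  (3·δa/a)² = (3×0.0957)² = 0.0824;  (2·δp/p)² = (2×0.0567)² = 0.0129;  (2·δu/u)² = (2×0.0322)² = 0.00415;  (1·δw/w)² = (1×0.0935)² = 0.00874;  (1·δx/x)² = (1×0.0801)² = 0.00642
δQ/Q = √(0.115) = 0.338

0.338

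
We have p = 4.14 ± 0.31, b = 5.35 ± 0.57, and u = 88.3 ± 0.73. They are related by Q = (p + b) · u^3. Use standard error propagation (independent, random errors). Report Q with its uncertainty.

Let w = p + b = 9.49. δw = √(δp² + δb²) = √(0.0961 + 0.325) = 0.649, so δw/w = 0.0684.
Q is then a monomial in w, u:
δQ/Q = √((δw/w)² + (3·δu/u)²) = √(0.00467 + 0.000615) = 0.0727
Q = 6.53e+06, so δQ = 0.0727 × 6.53e+06 = 4.75e+05.

(6.53 ± 0.475) × 10^6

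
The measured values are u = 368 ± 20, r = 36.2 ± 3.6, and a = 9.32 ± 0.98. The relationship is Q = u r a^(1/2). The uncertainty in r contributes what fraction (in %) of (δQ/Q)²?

63.4%

(δQ/Q)² = (1·δu/u)² + (1·δr/r)² + (½·δa/a)²
  u term: (1×0.0543)² = 0.00295
  r term: (1×0.0994)² = 0.00989
  a term: (0.5×0.105)² = 0.00276
Total = 0.0156. Share from r = 0.00989/0.0156 = 0.634.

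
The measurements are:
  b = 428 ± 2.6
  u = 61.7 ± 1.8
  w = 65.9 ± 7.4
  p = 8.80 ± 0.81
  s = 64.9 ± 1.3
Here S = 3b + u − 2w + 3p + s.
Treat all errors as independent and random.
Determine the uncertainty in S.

Sums and differences: (δS)² = Σ (cᵢ δxᵢ)².
  (3·δb)² = 60.8;  (δu)² = 3.24;  (2·δw)² = 219;  (3·δp)² = 5.90;  (δs)² = 1.69
δS = √(291) = 17.1

17.1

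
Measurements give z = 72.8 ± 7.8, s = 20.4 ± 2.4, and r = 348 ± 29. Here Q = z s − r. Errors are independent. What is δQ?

Let p = z·s = 1490. δp/p = √((1·δz/z)² + (1·δs/s)²) = √(0.0115 + 0.0138) = 0.159, so δp = 236.
Q = p − r: δQ = √(δp² + δr²) = √(55800 + 841) = 238

238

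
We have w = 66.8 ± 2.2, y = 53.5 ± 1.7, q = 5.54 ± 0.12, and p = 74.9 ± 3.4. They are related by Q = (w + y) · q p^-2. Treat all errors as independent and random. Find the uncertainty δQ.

Let u = w + y = 120. δu = √(δw² + δy²) = √(4.84 + 2.89) = 2.78, so δu/u = 0.0231.
Q is then a monomial in u, q, p:
δQ/Q = √((δu/u)² + (1·δq/q)² + (-2·δp/p)²) = √(0.000534 + 0.000469 + 0.00824) = 0.0962
Q = 0.119, so δQ = 0.0962 × 0.119 = 0.0114.

0.0114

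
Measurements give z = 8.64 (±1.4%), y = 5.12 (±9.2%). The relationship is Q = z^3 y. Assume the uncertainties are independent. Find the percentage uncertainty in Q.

10.1%

For a monomial Q ∝ z^3, y, fractional errors add in quadrature:
  (3·δz/z)² = (3×0.0140)² = 0.00176;  (1·δy/y)² = (1×0.0920)² = 0.00846
δQ/Q = √(0.0102) = 0.101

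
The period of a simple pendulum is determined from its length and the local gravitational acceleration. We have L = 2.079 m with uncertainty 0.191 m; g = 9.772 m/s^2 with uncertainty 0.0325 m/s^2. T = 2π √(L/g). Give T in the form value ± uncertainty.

T is a product of powers, so relative uncertainties combine in quadrature:
  (½·δL/L)² = (0.5×0.0919)² = 0.00211;  (−½·δg/g)² = (-0.5×0.00333)² = 2.77e-06
δT/T = √(0.00211) = 0.0460
T = 2.898 s, so δT = 0.0460 × 2.898 = 0.133 s.

2.898 ± 0.133 s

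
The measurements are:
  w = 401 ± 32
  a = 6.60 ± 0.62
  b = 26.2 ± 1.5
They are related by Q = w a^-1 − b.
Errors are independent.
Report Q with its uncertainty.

Let p = w·a^-1 = 60.8. δp/p = √((1·δw/w)² + (-1·δa/a)²) = √(0.00637 + 0.00882) = 0.123, so δp = 7.49.
Q = p − b: δQ = √(δp² + δb²) = √(56.1 + 2.25) = 7.64
Q = 34.6.

34.6 ± 7.64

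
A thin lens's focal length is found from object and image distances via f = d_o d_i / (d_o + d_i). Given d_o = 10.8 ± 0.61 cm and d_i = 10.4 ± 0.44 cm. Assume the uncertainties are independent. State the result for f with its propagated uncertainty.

∂f/∂d_o = (d_i/(d_o+d_i))² = 0.241;  ∂f/∂d_i = (d_o/(d_o+d_i))² = 0.260
δf = √((∂f/∂d_o · δd_o)² + (∂f/∂d_i · δd_i)²) = √(0.0216 + 0.0130) = 0.186 cm
f = 5.30 cm.

5.30 ± 0.186 cm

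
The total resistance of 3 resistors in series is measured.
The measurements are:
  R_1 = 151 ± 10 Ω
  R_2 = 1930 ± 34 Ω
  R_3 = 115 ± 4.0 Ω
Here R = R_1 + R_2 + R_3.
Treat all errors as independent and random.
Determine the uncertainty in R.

35.7 Ω

Sums and differences: (δR)² = Σ (cᵢ δxᵢ)².
  (δR_1)² = 100;  (δR_2)² = 1160;  (δR_3)² = 16.0
δR = √(1270) = 35.7 Ω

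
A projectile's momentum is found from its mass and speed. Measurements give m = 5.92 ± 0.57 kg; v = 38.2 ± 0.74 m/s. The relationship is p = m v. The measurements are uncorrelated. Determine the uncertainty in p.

22.2 kg·m/s

p is a product of powers, so relative uncertainties combine in quadrature:
  (1·δm/m)² = (1×0.0963)² = 0.00927;  (1·δv/v)² = (1×0.0194)² = 0.000375
δp/p = √(0.00965) = 0.0982
p = 226 kg·m/s, so δp = 0.0982 × 226 = 22.2 kg·m/s.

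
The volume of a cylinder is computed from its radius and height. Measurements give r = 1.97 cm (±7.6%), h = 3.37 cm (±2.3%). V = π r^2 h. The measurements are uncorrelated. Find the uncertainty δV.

6.32 cm^3

Products/powers → add relative errors in quadrature, weighted by exponent:
  (2·δr/r)² = (2×0.0760)² = 0.0231;  (1·δh/h)² = (1×0.0230)² = 0.000529
δV/V = √(0.0236) = 0.154
V = 41.1 cm^3, so δV = 0.154 × 41.1 = 6.32 cm^3.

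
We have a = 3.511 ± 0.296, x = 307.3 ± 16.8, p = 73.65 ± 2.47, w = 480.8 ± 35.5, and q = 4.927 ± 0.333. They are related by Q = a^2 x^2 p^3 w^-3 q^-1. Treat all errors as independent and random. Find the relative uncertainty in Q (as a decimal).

0.323

Products/powers → add relative errors in quadrature, weighted by exponent:
  (2·δa/a)² = (2×0.0843)² = 0.0284;  (2·δx/x)² = (2×0.0547)² = 0.0120;  (3·δp/p)² = (3×0.0335)² = 0.0101;  (-3·δw/w)² = (-3×0.0738)² = 0.0491;  (-1·δq/q)² = (-1×0.0676)² = 0.00457
δQ/Q = √(0.104) = 0.323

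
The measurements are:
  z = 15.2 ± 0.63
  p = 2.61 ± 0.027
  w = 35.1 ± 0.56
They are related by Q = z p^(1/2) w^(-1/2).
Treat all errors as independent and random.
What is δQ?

0.176

Products/powers → add relative errors in quadrature, weighted by exponent:
  (1·δz/z)² = (1×0.0414)² = 0.00172;  (½·δp/p)² = (0.5×0.0103)² = 2.68e-05;  (−½·δw/w)² = (-0.5×0.0160)² = 6.36e-05
δQ/Q = √(0.00181) = 0.0425
Q = 4.14, so δQ = 0.0425 × 4.14 = 0.176.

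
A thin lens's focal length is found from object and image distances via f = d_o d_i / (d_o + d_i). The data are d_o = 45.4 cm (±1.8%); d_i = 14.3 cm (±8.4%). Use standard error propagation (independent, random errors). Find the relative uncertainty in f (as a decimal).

0.0640

∂f/∂d_o = (d_i/(d_o+d_i))² = 0.0574;  ∂f/∂d_i = (d_o/(d_o+d_i))² = 0.578
δf = √((∂f/∂d_o · δd_o)² + (∂f/∂d_i · δd_i)²) = √(0.00220 + 0.483) = 0.696 cm
f = 10.9 cm, so δf/f = 0.696/10.9 = 0.0640.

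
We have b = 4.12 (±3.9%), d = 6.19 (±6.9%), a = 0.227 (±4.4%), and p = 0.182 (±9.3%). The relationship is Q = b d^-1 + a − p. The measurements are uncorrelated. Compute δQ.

Let w = b·d^-1 = 0.666. δw/w = √((1·δb/b)² + (-1·δd/d)²) = √(0.00152 + 0.00476) = 0.0793, so δw = 0.0528.
Q = w + a − p: δQ = √(δw² + δa² + δp²) = √(0.00278 + 9.98e-05 + 0.000286) = 0.0563

0.0563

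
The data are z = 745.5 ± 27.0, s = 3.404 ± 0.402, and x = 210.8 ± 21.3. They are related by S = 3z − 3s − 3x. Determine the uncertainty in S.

103

Each term contributes (cᵢ δxᵢ)² to (δS)²:
  (3·δz)² = 6560;  (3·δs)² = 1.45;  (3·δx)² = 4080
δS = √(10600) = 103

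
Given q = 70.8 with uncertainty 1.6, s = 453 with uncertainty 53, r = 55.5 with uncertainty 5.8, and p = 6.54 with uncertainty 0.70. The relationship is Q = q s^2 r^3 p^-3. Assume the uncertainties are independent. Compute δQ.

Products/powers → add relative errors in quadrature, weighted by exponent:
  (1·δq/q)² = (1×0.0226)² = 0.000511;  (2·δs/s)² = (2×0.117)² = 0.0548;  (3·δr/r)² = (3×0.105)² = 0.0983;  (-3·δp/p)² = (-3×0.107)² = 0.103
δQ/Q = √(0.257) = 0.507
Q = 8.88e+09, so δQ = 0.507 × 8.88e+09 = 4.5e+09.

4.5e+09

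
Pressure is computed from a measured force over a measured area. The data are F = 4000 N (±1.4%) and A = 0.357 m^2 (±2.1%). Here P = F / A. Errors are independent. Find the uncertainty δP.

For a monomial P ∝ F, A^-1, fractional errors add in quadrature:
  (1·δF/F)² = (1×0.0140)² = 0.000196;  (-1·δA/A)² = (-1×0.0210)² = 0.000441
δP/P = √(0.000637) = 0.0252
P = 11200 Pa, so δP = 0.0252 × 11200 = 283 Pa.

283 Pa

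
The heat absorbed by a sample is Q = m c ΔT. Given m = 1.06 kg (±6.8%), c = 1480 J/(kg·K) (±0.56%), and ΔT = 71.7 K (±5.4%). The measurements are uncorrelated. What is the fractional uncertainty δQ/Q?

0.0870

Since Q is a product/quotient, work with relative uncertainties:
  (1·δm/m)² = (1×0.0680)² = 0.00462;  (1·δc/c)² = (1×0.00560)² = 3.14e-05;  (1·δΔT/ΔT)² = (1×0.0540)² = 0.00292
δQ/Q = √(0.00757) = 0.0870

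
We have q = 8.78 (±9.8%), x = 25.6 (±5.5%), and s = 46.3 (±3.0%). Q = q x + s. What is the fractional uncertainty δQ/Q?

0.0933

Let p = q·x = 225. δp/p = √((1·δq/q)² + (1·δx/x)²) = √(0.00960 + 0.00302) = 0.112, so δp = 25.3.
Q = p + s: δQ = √(δp² + δs²) = √(638 + 1.93) = 25.3
Q = 271, so δQ/Q = 25.3/271 = 0.0933.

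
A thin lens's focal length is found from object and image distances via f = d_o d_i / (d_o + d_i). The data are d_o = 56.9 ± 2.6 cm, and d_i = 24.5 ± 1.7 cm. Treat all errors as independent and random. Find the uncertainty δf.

0.863 cm

∂f/∂d_o = (d_i/(d_o+d_i))² = 0.0906;  ∂f/∂d_i = (d_o/(d_o+d_i))² = 0.489
δf = √((∂f/∂d_o · δd_o)² + (∂f/∂d_i · δd_i)²) = √(0.0555 + 0.690) = 0.863 cm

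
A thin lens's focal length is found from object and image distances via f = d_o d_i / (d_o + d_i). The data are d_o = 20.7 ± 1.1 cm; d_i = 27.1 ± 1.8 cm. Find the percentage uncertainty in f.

∂f/∂d_o = (d_i/(d_o+d_i))² = 0.321;  ∂f/∂d_i = (d_o/(d_o+d_i))² = 0.188
δf = √((∂f/∂d_o · δd_o)² + (∂f/∂d_i · δd_i)²) = √(0.125 + 0.114) = 0.489 cm
f = 11.7 cm, so δf/f = 0.489/11.7 = 0.0417.

4.17%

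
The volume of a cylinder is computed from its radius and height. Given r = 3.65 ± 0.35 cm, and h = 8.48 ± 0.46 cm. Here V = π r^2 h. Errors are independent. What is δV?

Since V is a product/quotient, work with relative uncertainties:
  (2·δr/r)² = (2×0.0959)² = 0.0368;  (1·δh/h)² = (1×0.0542)² = 0.00294
δV/V = √(0.0397) = 0.199
V = 355 cm^3, so δV = 0.199 × 355 = 70.7 cm^3.

70.7 cm^3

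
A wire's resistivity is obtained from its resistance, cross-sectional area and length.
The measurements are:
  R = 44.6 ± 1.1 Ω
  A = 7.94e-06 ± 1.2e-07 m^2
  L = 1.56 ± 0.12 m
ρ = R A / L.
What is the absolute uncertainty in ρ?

Products/powers → add relative errors in quadrature, weighted by exponent:
  (1·δR/R)² = (1×0.0247)² = 0.000608;  (1·δA/A)² = (1×0.0151)² = 0.000228;  (-1·δL/L)² = (-1×0.0769)² = 0.00592
δρ/ρ = √(0.00675) = 0.0822
ρ = 0.000227 Ω·m, so δρ = 0.0822 × 0.000227 = 1.87e-05 Ω·m.

1.87e-05 Ω·m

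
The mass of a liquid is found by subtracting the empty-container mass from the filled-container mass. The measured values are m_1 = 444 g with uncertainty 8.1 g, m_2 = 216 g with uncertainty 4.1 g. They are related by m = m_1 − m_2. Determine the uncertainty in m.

Absolute uncertainties add in quadrature for a linear combination:
  (δm_1)² = 65.6;  (δm_2)² = 16.8
δm = √(82.4) = 9.08 g

9.08 g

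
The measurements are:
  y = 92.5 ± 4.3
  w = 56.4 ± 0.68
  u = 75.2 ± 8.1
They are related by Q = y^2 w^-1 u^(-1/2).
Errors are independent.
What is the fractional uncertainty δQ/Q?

0.108

Products/powers → add relative errors in quadrature, weighted by exponent:
  (2·δy/y)² = (2×0.0465)² = 0.00864;  (-1·δw/w)² = (-1×0.0121)² = 0.000145;  (−½·δu/u)² = (-0.5×0.108)² = 0.00290
δQ/Q = √(0.0117) = 0.108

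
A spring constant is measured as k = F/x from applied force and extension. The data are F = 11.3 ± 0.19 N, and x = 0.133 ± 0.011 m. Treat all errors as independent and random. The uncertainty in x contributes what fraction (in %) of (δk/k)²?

96.0%

(δk/k)² = (1·δF/F)² + (-1·δx/x)²
  F term: (1×0.0168)² = 0.000283
  x term: (-1×0.0827)² = 0.00684
Total = 0.00712. Share from x = 0.00684/0.00712 = 0.960.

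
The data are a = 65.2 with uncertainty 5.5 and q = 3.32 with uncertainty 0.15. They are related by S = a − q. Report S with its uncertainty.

Each term contributes (cᵢ δxᵢ)² to (δS)²:
  (δa)² = 30.2;  (δq)² = 0.0225
δS = √(30.3) = 5.50
S = 61.9.

61.9 ± 5.50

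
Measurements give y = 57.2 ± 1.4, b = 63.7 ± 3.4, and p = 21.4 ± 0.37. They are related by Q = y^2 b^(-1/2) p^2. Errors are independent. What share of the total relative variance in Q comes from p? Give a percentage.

(δQ/Q)² = (2·δy/y)² + (−½·δb/b)² + (2·δp/p)²
  y term: (2×0.0245)² = 0.00240
  b term: (-0.5×0.0534)² = 0.000712
  p term: (2×0.0173)² = 0.00120
Total = 0.00430. Share from p = 0.00120/0.00430 = 0.278.

27.8%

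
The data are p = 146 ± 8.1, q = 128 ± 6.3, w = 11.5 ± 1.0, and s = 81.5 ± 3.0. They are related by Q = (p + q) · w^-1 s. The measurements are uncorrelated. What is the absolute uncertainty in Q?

197

Let u = p + q = 274. δu = √(δp² + δq²) = √(65.6 + 39.7) = 10.3, so δu/u = 0.0375.
Q is then a monomial in u, w, s:
δQ/Q = √((δu/u)² + (-1·δw/w)² + (1·δs/s)²) = √(0.00140 + 0.00756 + 0.00135) = 0.102
Q = 1940, so δQ = 0.102 × 1940 = 197.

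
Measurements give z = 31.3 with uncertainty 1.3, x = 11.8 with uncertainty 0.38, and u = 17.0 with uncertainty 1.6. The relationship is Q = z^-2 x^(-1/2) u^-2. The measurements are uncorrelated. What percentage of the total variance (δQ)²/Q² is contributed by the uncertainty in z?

16.2%

(δQ/Q)² = (-2·δz/z)² + (−½·δx/x)² + (-2·δu/u)²
  z term: (-2×0.0415)² = 0.00690
  x term: (-0.5×0.0322)² = 0.000259
  u term: (-2×0.0941)² = 0.0354
Total = 0.0426. Share from z = 0.00690/0.0426 = 0.162.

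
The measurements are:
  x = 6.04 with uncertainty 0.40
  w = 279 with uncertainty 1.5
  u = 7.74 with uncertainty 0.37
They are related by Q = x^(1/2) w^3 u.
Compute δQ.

For a monomial Q ∝ x^(1/2), w^3, u, fractional errors add in quadrature:
  (½·δx/x)² = (0.5×0.0662)² = 0.00110;  (3·δw/w)² = (3×0.00538)² = 0.000260;  (1·δu/u)² = (1×0.0478)² = 0.00229
δQ/Q = √(0.00364) = 0.0603
Q = 4.13e+08, so δQ = 0.0603 × 4.13e+08 = 2.49e+07.

2.49e+07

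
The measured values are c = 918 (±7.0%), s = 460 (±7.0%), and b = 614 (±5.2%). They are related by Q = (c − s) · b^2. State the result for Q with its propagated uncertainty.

(1.73 ± 0.325) × 10^8

Let u = c − s = 458. δu = √(δc² + δs²) = √(4130 + 1040) = 71.9, so δu/u = 0.157.
Q is then a monomial in u, b:
δQ/Q = √((δu/u)² + (2·δb/b)²) = √(0.0246 + 0.0108) = 0.188
Q = 1.73e+08, so δQ = 0.188 × 1.73e+08 = 3.25e+07.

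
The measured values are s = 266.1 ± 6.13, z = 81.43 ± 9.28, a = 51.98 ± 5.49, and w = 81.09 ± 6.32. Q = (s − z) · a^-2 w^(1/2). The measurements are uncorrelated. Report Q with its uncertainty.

Let u = s − z = 184.7. δu = √(δs² + δz²) = √(37.6 + 86.1) = 11.1, so δu/u = 0.0602.
Q is then a monomial in u, a, w:
δQ/Q = √((δu/u)² + (-2·δa/a)² + (½·δw/w)²) = √(0.00363 + 0.0446 + 0.00152) = 0.223
Q = 0.6155, so δQ = 0.223 × 0.6155 = 0.137.

0.6155 ± 0.137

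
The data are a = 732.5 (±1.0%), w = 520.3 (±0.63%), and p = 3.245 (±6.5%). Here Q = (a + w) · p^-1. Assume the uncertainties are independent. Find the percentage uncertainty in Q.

Let u = a + w = 1253. δu = √(δa² + δw²) = √(53.7 + 10.7) = 8.02, so δu/u = 0.00641.
Q is then a monomial in u, p:
δQ/Q = √((δu/u)² + (-1·δp/p)²) = √(4.1e-05 + 0.00423) = 0.0653

6.53%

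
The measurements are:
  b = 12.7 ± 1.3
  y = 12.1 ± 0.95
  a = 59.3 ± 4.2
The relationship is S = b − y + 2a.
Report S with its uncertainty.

Absolute uncertainties add in quadrature for a linear combination:
  (δb)² = 1.69;  (δy)² = 0.902;  (2·δa)² = 70.6
δS = √(73.2) = 8.55
S = 119.

119 ± 8.55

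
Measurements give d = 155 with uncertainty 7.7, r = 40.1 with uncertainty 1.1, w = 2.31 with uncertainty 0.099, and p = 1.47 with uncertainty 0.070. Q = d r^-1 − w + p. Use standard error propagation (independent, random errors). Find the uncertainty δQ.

0.251

Let h = d·r^-1 = 3.87. δh/h = √((1·δd/d)² + (-1·δr/r)²) = √(0.00247 + 0.000752) = 0.0567, so δh = 0.219.
Q = h − w + p: δQ = √(δh² + δw² + δp²) = √(0.0481 + 0.00980 + 0.00490) = 0.251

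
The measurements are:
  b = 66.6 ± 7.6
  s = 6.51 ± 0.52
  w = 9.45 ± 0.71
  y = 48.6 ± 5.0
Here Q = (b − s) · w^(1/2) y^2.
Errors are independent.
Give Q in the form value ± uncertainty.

(4.36 ± 1.07) × 10^5

Let u = b − s = 60.1. δu = √(δb² + δs²) = √(57.8 + 0.270) = 7.62, so δu/u = 0.127.
Q is then a monomial in u, w, y:
δQ/Q = √((δu/u)² + (½·δw/w)² + (2·δy/y)²) = √(0.0161 + 0.00141 + 0.0423) = 0.245
Q = 4.36e+05, so δQ = 0.245 × 4.36e+05 = 1.07e+05.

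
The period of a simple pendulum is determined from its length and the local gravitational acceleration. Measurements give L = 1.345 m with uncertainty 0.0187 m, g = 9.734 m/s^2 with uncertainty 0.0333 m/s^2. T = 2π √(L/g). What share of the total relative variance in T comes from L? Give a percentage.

94.3%

(δT/T)² = (½·δL/L)² + (−½·δg/g)²
  L term: (0.5×0.0139)² = 4.83e-05
  g term: (-0.5×0.00342)² = 2.93e-06
Total = 5.13e-05. Share from L = 4.83e-05/5.13e-05 = 0.943.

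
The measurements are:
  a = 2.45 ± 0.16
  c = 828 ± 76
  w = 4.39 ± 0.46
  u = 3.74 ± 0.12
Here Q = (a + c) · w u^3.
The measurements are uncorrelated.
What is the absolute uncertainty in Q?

32300

Let h = a + c = 830. δh = √(δa² + δc²) = √(0.0256 + 5780) = 76.0, so δh/h = 0.0915.
Q is then a monomial in h, w, u:
δQ/Q = √((δh/h)² + (1·δw/w)² + (3·δu/u)²) = √(0.00838 + 0.0110 + 0.00927) = 0.169
Q = 1.91e+05, so δQ = 0.169 × 1.91e+05 = 32300.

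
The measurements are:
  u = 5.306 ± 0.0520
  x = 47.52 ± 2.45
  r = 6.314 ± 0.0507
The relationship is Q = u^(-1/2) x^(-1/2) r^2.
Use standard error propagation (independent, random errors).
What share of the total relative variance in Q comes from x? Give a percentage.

(δQ/Q)² = (−½·δu/u)² + (−½·δx/x)² + (2·δr/r)²
  u term: (-0.5×0.00980)² = 2.4e-05
  x term: (-0.5×0.0516)² = 0.000665
  r term: (2×0.00803)² = 0.000258
Total = 0.000946. Share from x = 0.000665/0.000946 = 0.702.

70.2%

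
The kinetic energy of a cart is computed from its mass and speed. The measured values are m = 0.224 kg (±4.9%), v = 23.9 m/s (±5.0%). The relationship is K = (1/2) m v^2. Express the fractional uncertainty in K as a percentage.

Products/powers → add relative errors in quadrature, weighted by exponent:
  (1·δm/m)² = (1×0.0490)² = 0.00240;  (2·δv/v)² = (2×0.0500)² = 0.0100
δK/K = √(0.0124) = 0.111

11.1%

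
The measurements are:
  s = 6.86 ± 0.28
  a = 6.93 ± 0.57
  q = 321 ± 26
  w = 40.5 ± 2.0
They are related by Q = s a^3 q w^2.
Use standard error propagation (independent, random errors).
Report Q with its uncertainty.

(1.20 ± 0.338) × 10^9

Q is a product of powers, so relative uncertainties combine in quadrature:
  (1·δs/s)² = (1×0.0408)² = 0.00167;  (3·δa/a)² = (3×0.0823)² = 0.0609;  (1·δq/q)² = (1×0.0810)² = 0.00656;  (2·δw/w)² = (2×0.0494)² = 0.00975
δQ/Q = √(0.0789) = 0.281
Q = 1.2e+09, so δQ = 0.281 × 1.2e+09 = 3.38e+08.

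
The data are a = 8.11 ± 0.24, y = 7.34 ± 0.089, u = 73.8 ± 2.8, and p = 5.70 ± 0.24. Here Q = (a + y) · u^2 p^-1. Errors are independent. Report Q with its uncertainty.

Let w = a + y = 15.4. δw = √(δa² + δy²) = √(0.0576 + 0.00792) = 0.256, so δw/w = 0.0166.
Q is then a monomial in w, u, p:
δQ/Q = √((δw/w)² + (2·δu/u)² + (-1·δp/p)²) = √(0.000274 + 0.00576 + 0.00177) = 0.0883
Q = 14800, so δQ = 0.0883 × 14800 = 1300.

14800 ± 1300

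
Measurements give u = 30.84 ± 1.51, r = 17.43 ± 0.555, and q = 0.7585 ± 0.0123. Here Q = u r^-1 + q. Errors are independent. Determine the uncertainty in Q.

Let p = u·r^-1 = 1.769. δp/p = √((1·δu/u)² + (-1·δr/r)²) = √(0.00240 + 0.00101) = 0.0584, so δp = 0.103.
Q = p + q: δQ = √(δp² + δq²) = √(0.0107 + 0.000151) = 0.104

0.104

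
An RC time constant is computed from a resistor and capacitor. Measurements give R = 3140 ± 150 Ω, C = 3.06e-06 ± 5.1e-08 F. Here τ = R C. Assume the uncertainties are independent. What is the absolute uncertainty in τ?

0.000486 s

Products/powers → add relative errors in quadrature, weighted by exponent:
  (1·δR/R)² = (1×0.0478)² = 0.00228;  (1·δC/C)² = (1×0.0167)² = 0.000278
δτ/τ = √(0.00256) = 0.0506
τ = 0.00961 s, so δτ = 0.0506 × 0.00961 = 0.000486 s.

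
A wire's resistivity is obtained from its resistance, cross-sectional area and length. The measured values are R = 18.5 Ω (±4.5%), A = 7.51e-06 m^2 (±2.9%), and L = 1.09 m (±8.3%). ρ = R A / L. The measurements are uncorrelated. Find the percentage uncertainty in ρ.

9.88%

Each factor contributes (exponent × relative error)² to (δρ/ρ)²:
  (1·δR/R)² = (1×0.0450)² = 0.00202;  (1·δA/A)² = (1×0.0290)² = 0.000841;  (-1·δL/L)² = (-1×0.0830)² = 0.00689
δρ/ρ = √(0.00976) = 0.0988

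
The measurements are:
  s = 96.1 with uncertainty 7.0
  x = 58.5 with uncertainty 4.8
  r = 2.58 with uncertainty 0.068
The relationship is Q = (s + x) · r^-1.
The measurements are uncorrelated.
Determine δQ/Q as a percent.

Let u = s + x = 155. δu = √(δs² + δx²) = √(49.0 + 23.0) = 8.49, so δu/u = 0.0549.
Q is then a monomial in u, r:
δQ/Q = √((δu/u)² + (-1·δr/r)²) = √(0.00301 + 0.000695) = 0.0609

6.09%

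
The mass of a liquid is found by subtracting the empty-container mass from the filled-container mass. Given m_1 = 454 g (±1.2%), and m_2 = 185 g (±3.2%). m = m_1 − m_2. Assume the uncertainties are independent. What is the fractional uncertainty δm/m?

0.0299

Each term contributes (cᵢ δxᵢ)² to (δm)²:
  (δm_1)² = 29.7;  (δm_2)² = 35.0
δm = √(64.7) = 8.05 g
m = 269 g, so δm/m = 8.05/269 = 0.0299.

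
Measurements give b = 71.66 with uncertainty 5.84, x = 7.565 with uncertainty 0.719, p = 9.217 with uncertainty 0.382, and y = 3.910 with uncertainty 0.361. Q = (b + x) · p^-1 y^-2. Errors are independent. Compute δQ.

0.114

Let u = b + x = 79.22. δu = √(δb² + δx²) = √(34.1 + 0.517) = 5.88, so δu/u = 0.0743.
Q is then a monomial in u, p, y:
δQ/Q = √((δu/u)² + (-1·δp/p)² + (-2·δy/y)²) = √(0.00552 + 0.00172 + 0.0341) = 0.203
Q = 0.5622, so δQ = 0.203 × 0.5622 = 0.114.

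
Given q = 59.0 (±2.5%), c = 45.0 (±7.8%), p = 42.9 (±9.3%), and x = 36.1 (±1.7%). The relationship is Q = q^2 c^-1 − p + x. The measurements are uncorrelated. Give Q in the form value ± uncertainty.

70.6 ± 8.23

Let w = q^2·c^-1 = 77.4. δw/w = √((2·δq/q)² + (-1·δc/c)²) = √(0.00250 + 0.00608) = 0.0926, so δw = 7.17.
Q = w − p + x: δQ = √(δw² + δp² + δx²) = √(51.4 + 15.9 + 0.377) = 8.23
Q = 70.6.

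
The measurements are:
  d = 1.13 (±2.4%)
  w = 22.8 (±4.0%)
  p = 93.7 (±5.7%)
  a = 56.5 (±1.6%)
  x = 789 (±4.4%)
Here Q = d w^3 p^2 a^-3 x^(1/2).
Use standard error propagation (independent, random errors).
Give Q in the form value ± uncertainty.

Q is a product of powers, so relative uncertainties combine in quadrature:
  (1·δd/d)² = (1×0.0240)² = 0.000576;  (3·δw/w)² = (3×0.0400)² = 0.0144;  (2·δp/p)² = (2×0.0570)² = 0.0130;  (-3·δa/a)² = (-3×0.0160)² = 0.00230;  (½·δx/x)² = (0.5×0.0440)² = 0.000484
δQ/Q = √(0.0308) = 0.175
Q = 18300, so δQ = 0.175 × 18300 = 3210.

18300 ± 3210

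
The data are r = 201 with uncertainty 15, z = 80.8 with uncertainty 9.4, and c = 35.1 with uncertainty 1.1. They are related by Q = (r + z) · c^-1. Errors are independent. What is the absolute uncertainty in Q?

Let u = r + z = 282. δu = √(δr² + δz²) = √(225 + 88.4) = 17.7, so δu/u = 0.0628.
Q is then a monomial in u, c:
δQ/Q = √((δu/u)² + (-1·δc/c)²) = √(0.00395 + 0.000982) = 0.0702
Q = 8.03, so δQ = 0.0702 × 8.03 = 0.564.

0.564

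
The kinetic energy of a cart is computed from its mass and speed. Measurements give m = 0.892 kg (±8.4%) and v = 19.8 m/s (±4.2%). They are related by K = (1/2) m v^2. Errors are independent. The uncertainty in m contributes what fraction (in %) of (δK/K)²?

(δK/K)² = (1·δm/m)² + (2·δv/v)²
  m term: (1×0.0840)² = 0.00706
  v term: (2×0.0420)² = 0.00706
Total = 0.0141. Share from m = 0.00706/0.0141 = 0.500.

50.0%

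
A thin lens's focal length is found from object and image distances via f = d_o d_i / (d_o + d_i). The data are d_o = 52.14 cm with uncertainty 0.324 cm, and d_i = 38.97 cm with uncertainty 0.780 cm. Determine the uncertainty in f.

0.262 cm

∂f/∂d_o = (d_i/(d_o+d_i))² = 0.183;  ∂f/∂d_i = (d_o/(d_o+d_i))² = 0.327
δf = √((∂f/∂d_o · δd_o)² + (∂f/∂d_i · δd_i)²) = √(0.00351 + 0.0653) = 0.262 cm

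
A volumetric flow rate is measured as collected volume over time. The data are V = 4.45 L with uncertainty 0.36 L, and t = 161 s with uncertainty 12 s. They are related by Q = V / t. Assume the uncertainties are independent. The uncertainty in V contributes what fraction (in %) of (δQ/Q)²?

(δQ/Q)² = (1·δV/V)² + (-1·δt/t)²
  V term: (1×0.0809)² = 0.00654
  t term: (-1×0.0745)² = 0.00556
Total = 0.0121. Share from V = 0.00654/0.0121 = 0.541.

54.1%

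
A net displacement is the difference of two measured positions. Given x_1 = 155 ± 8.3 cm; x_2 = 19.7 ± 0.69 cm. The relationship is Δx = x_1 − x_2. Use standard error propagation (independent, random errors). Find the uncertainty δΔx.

8.33 cm

For a sum/difference, combine absolute errors in quadrature:
  (δx_1)² = 68.9;  (δx_2)² = 0.476
δΔx = √(69.4) = 8.33 cm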